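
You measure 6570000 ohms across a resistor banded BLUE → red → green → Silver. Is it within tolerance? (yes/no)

yes

Blue → 6 (first significant figure)
Red → 2 (second significant figure)
Green → ×10^5 multiplier
Silver → ±10% tolerance
62 × 100000 = 6200000 Ω
Allowed range: 5580000 Ω to 6820000 Ω.
6570000 ohms lies inside that range.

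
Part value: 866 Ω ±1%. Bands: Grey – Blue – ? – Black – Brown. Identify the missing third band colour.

blue

866 Ω = 866 × 10^0.
The third band gives digit 6 of the significand, and 6 is blue.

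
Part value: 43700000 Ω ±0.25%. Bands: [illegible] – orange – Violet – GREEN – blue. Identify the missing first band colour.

43700000 Ω = 437 × 10^5.
The first band gives digit 4 of the significand, and 4 is yellow.

yellow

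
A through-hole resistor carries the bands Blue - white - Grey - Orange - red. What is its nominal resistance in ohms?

698000 Ω

Blue → 6 (first significant figure)
White → 9 (second significant figure)
Grey → 8 (third significant figure)
Orange → ×10^3 multiplier
698 × 1000 = 698000 Ω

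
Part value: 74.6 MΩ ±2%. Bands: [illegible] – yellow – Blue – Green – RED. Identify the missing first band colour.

74600000 Ω = 746 × 10^5.
The first band gives digit 7 of the significand, and 7 is violet.

violet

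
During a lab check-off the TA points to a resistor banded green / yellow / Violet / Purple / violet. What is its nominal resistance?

5470000000 Ω

Green → 5 (first significant figure)
Yellow → 4 (second significant figure)
Violet → 7 (third significant figure)
Violet → ×10^7 multiplier
547 × 10000000 = 5470000000 Ω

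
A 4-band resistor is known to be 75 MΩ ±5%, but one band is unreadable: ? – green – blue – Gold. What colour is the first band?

75000000 Ω = 75 × 10^6.
The first band gives digit 7 of the significand, and 7 is violet.

violet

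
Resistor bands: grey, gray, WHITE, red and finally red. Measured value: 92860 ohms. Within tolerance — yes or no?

Grey → 8 (first significant figure)
Grey → 8 (second significant figure)
White → 9 (third significant figure)
Red → ×10^2 multiplier
Red → ±2% tolerance
889 × 100 = 88900 Ω
Allowed range: 87122 Ω to 90678 Ω.
92860 ohms lies outside that range.

no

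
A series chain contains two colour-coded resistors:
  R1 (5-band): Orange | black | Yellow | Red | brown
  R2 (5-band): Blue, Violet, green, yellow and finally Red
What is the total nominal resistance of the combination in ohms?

6780400 Ω

R1: orange, black, yellow → 304; red ×10^2 → 30400 Ω.
R2: blue, violet, green → 675; yellow ×10^4 → 6750000 Ω.
Series: 30400 + 6750000 = 6780400 Ω.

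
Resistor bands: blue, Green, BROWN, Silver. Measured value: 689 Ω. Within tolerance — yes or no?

yes

Blue → 6 (first significant figure)
Green → 5 (second significant figure)
Brown → ×10 multiplier
Silver → ±10% tolerance
65 × 10 = 650 Ω
Allowed range: 585 Ω to 715 Ω.
689 Ω lies inside that range.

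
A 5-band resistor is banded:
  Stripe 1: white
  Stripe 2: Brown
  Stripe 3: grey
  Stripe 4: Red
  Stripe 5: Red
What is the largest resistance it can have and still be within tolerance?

White → 9 (first significant figure)
Brown → 1 (second significant figure)
Grey → 8 (third significant figure)
Red → ×10^2 multiplier
Red → ±2% tolerance
918 × 100 = 91800 Ω
Largest = 91800 × (1 + 2/100) = 93636 Ω.

93636 Ω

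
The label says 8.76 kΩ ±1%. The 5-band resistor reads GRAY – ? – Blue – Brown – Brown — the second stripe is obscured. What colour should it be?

8760 Ω = 876 × 10^1.
The second band gives digit 7 of the significand, and 7 is violet.

violet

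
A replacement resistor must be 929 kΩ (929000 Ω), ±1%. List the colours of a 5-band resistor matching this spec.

white, red, white, orange, brown

929000 Ω = 929 × 10^3.
9 → white
2 → red
9 → white
Multiplier 10^3 → orange.
±1% tolerance → brown.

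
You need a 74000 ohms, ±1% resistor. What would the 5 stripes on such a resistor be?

violet, yellow, black, red, brown

74000 Ω = 740 × 10^2.
7 → violet
4 → yellow
0 → black
Multiplier 10^2 → red.
±1% tolerance → brown.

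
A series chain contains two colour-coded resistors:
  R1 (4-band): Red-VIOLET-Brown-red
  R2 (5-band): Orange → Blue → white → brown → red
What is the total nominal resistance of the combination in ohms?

R1: red, violet → 27; brown ×10 → 270 Ω.
R2: orange, blue, white → 369; brown ×10 → 3690 Ω.
Series: 270 + 3690 = 3960 Ω.

3960 Ω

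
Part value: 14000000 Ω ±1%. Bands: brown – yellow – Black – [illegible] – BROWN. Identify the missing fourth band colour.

14000000 Ω = 140 × 10^5.
The fourth band is the multiplier, 10^5, which is green.

green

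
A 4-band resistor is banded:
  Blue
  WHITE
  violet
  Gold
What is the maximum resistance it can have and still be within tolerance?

724500000 Ω

Blue → 6 (first significant figure)
White → 9 (second significant figure)
Violet → ×10^7 multiplier
Gold → ±5% tolerance
69 × 10000000 = 690000000 Ω
Maximum = 690000000 × (1 + 5/100) = 724500000 Ω.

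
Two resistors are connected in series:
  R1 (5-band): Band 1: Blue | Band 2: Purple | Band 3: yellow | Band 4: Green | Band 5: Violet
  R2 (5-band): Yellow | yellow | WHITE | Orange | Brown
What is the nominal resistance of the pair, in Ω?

R1: blue, violet, yellow → 674; green ×10^5 → 67400000 Ω.
R2: yellow, yellow, white → 449; orange ×10^3 → 449000 Ω.
Series: 67400000 + 449000 = 67849000 Ω.

67849000 Ω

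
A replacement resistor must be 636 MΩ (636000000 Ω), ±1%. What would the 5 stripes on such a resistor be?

blue, orange, blue, blue, brown

636000000 Ω = 636 × 10^6.
6 → blue
3 → orange
6 → blue
Multiplier 10^6 → blue.
±1% tolerance → brown.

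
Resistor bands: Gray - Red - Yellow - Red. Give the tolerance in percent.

±2%

The last band, red, is the tolerance band.
Red corresponds to ±2%.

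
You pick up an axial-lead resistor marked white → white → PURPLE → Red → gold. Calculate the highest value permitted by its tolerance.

104685 Ω

White → 9 (first significant figure)
White → 9 (second significant figure)
Violet → 7 (third significant figure)
Red → ×10^2 multiplier
Gold → ±5% tolerance
997 × 100 = 99700 Ω
Highest = 99700 × (1 + 5/100) = 104685 Ω.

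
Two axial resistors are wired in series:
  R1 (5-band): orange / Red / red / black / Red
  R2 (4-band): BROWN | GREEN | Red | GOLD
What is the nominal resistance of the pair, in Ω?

R1: orange, red, red → 322; black ×1 → 322 Ω.
R2: brown, green → 15; red ×10^2 → 1500 Ω.
Series: 322 + 1500 = 1822 Ω.

1822 Ω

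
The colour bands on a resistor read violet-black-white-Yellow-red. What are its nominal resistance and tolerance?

Violet → 7 (first significant figure)
Black → 0 (second significant figure)
White → 9 (third significant figure)
Yellow → ×10^4 multiplier
Red → ±2% tolerance
709 × 10000 = 7090000 Ω

7090000 Ω ±2%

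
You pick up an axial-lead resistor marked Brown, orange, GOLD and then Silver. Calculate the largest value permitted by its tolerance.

Brown → 1 (first significant figure)
Orange → 3 (second significant figure)
Gold → ×0.1 multiplier
Silver → ±10% tolerance
13 × 0.1 = 1.3 Ω
Largest = 1.3 × (1 + 10/100) = 1.43 Ω.

1.43 Ω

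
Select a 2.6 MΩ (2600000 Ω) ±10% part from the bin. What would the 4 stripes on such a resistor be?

red, blue, green, silver

2600000 Ω = 26 × 10^5.
2 → red
6 → blue
Multiplier 10^5 → green.
±10% tolerance → silver.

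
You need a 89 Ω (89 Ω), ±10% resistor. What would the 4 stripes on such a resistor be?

89 Ω = 89 × 10^0.
8 → grey
9 → white
Multiplier 10^0 → black.
±10% tolerance → silver.

grey, white, black, silver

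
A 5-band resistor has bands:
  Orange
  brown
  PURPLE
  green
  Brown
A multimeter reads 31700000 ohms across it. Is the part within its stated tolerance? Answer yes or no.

Orange → 3 (first significant figure)
Brown → 1 (second significant figure)
Violet → 7 (third significant figure)
Green → ×10^5 multiplier
Brown → ±1% tolerance
317 × 100000 = 31700000 Ω
Allowed range: 31383000 Ω to 32017000 Ω.
31700000 ohms lies inside that range.

yes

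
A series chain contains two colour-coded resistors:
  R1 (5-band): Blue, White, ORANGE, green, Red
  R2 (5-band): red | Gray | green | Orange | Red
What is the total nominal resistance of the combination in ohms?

R1: blue, white, orange → 693; green ×10^5 → 69300000 Ω.
R2: red, grey, green → 285; orange ×10^3 → 285000 Ω.
Series: 69300000 + 285000 = 69585000 Ω.

69585000 Ω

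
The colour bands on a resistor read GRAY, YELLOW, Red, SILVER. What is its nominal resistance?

Grey → 8 (first significant figure)
Yellow → 4 (second significant figure)
Red → ×10^2 multiplier
84 × 100 = 8400 Ω

8400 Ω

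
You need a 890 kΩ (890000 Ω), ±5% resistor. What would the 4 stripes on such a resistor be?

890000 Ω = 89 × 10^4.
8 → grey
9 → white
Multiplier 10^4 → yellow.
±5% tolerance → gold.

grey, white, yellow, gold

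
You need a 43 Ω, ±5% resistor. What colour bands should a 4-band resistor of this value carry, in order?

43 Ω = 43 × 10^0.
4 → yellow
3 → orange
Multiplier 10^0 → black.
±5% tolerance → gold.

yellow, orange, black, gold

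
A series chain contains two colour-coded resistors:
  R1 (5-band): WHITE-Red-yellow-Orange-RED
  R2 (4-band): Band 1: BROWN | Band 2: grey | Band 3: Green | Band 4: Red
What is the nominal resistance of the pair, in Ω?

2724000 Ω

R1: white, red, yellow → 924; orange ×10^3 → 924000 Ω.
R2: brown, grey → 18; green ×10^5 → 1800000 Ω.
Series: 924000 + 1800000 = 2724000 Ω.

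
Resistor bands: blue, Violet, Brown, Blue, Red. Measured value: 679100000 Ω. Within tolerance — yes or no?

yes

Blue → 6 (first significant figure)
Violet → 7 (second significant figure)
Brown → 1 (third significant figure)
Blue → ×10^6 multiplier
Red → ±2% tolerance
671 × 1000000 = 671000000 Ω
Allowed range: 657580000 Ω to 684420000 Ω.
679100000 Ω lies inside that range.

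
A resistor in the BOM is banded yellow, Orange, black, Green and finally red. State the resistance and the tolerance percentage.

43000000 Ω ±2%

Yellow → 4 (first significant figure)
Orange → 3 (second significant figure)
Black → 0 (third significant figure)
Green → ×10^5 multiplier
Red → ±2% tolerance
430 × 100000 = 43000000 Ω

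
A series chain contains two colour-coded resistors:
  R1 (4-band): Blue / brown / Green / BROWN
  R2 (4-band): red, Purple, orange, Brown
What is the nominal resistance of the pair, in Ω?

R1: blue, brown → 61; green ×10^5 → 6100000 Ω.
R2: red, violet → 27; orange ×10^3 → 27000 Ω.
Series: 6100000 + 27000 = 6127000 Ω.

6127000 Ω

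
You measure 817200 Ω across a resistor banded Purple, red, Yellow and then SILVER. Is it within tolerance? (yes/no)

Violet → 7 (first significant figure)
Red → 2 (second significant figure)
Yellow → ×10^4 multiplier
Silver → ±10% tolerance
72 × 10000 = 720000 Ω
Allowed range: 648000 Ω to 792000 Ω.
817200 Ω lies outside that range.

no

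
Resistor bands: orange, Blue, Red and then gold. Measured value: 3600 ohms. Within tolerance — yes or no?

Orange → 3 (first significant figure)
Blue → 6 (second significant figure)
Red → ×10^2 multiplier
Gold → ±5% tolerance
36 × 100 = 3600 Ω
Allowed range: 3420 Ω to 3780 Ω.
3600 ohms lies inside that range.

yes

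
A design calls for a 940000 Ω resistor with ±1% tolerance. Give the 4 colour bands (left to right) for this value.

940000 Ω = 94 × 10^4.
9 → white
4 → yellow
Multiplier 10^4 → yellow.
±1% tolerance → brown.

white, yellow, yellow, brown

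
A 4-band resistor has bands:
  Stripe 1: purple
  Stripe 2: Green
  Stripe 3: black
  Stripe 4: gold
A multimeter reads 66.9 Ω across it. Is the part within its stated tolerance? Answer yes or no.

Violet → 7 (first significant figure)
Green → 5 (second significant figure)
Black → ×1 multiplier
Gold → ±5% tolerance
75 × 1 = 75 Ω
Allowed range: 71.25 Ω to 78.75 Ω.
66.9 Ω lies outside that range.

no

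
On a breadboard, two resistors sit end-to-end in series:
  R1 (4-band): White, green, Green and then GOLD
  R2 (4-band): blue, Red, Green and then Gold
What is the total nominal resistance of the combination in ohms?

15700000 Ω

R1: white, green → 95; green ×10^5 → 9500000 Ω.
R2: blue, red → 62; green ×10^5 → 6200000 Ω.
Series: 9500000 + 6200000 = 15700000 Ω.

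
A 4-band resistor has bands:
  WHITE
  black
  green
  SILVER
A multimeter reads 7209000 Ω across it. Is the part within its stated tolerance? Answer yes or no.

no

White → 9 (first significant figure)
Black → 0 (second significant figure)
Green → ×10^5 multiplier
Silver → ±10% tolerance
90 × 100000 = 9000000 Ω
Allowed range: 8100000 Ω to 9900000 Ω.
7209000 Ω lies outside that range.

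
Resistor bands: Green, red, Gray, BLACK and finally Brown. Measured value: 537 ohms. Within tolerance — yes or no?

Green → 5 (first significant figure)
Red → 2 (second significant figure)
Grey → 8 (third significant figure)
Black → ×1 multiplier
Brown → ±1% tolerance
528 × 1 = 528 Ω
Allowed range: 522.72 Ω to 533.28 Ω.
537 ohms lies outside that range.

no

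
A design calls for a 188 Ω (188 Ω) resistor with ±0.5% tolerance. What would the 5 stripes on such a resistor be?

188 Ω = 188 × 10^0.
1 → brown
8 → grey
8 → grey
Multiplier 10^0 → black.
±0.5% tolerance → green.

brown, grey, grey, black, green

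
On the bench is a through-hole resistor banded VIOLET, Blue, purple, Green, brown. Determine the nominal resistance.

Violet → 7 (first significant figure)
Blue → 6 (second significant figure)
Violet → 7 (third significant figure)
Green → ×10^5 multiplier
767 × 100000 = 76700000 Ω

76700000 Ω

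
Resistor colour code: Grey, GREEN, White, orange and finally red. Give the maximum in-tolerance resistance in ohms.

876180 Ω

Grey → 8 (first significant figure)
Green → 5 (second significant figure)
White → 9 (third significant figure)
Orange → ×10^3 multiplier
Red → ±2% tolerance
859 × 1000 = 859000 Ω
Maximum = 859000 × (1 + 2/100) = 876180 Ω.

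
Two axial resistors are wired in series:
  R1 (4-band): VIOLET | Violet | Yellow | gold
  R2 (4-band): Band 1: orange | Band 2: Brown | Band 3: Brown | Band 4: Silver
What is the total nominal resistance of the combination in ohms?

R1: violet, violet → 77; yellow ×10^4 → 770000 Ω.
R2: orange, brown → 31; brown ×10 → 310 Ω.
Series: 770000 + 310 = 770310 Ω.

770310 Ω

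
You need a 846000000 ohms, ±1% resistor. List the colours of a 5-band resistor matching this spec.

grey, yellow, blue, blue, brown

846000000 Ω = 846 × 10^6.
8 → grey
4 → yellow
6 → blue
Multiplier 10^6 → blue.
±1% tolerance → brown.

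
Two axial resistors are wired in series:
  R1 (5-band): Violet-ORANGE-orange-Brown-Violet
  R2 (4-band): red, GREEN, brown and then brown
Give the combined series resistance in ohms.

7580 Ω

R1: violet, orange, orange → 733; brown ×10 → 7330 Ω.
R2: red, green → 25; brown ×10 → 250 Ω.
Series: 7330 + 250 = 7580 Ω.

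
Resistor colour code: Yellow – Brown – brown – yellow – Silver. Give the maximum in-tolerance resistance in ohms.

Yellow → 4 (first significant figure)
Brown → 1 (second significant figure)
Brown → 1 (third significant figure)
Yellow → ×10^4 multiplier
Silver → ±10% tolerance
411 × 10000 = 4110000 Ω
Maximum = 4110000 × (1 + 10/100) = 4521000 Ω.

4521000 Ω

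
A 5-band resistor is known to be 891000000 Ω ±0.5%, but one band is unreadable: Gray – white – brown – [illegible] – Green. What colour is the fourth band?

blue

891000000 Ω = 891 × 10^6.
The fourth band is the multiplier, 10^6, which is blue.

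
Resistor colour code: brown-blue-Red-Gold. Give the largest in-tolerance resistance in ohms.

1680 Ω

Brown → 1 (first significant figure)
Blue → 6 (second significant figure)
Red → ×10^2 multiplier
Gold → ±5% tolerance
16 × 100 = 1600 Ω
Largest = 1600 × (1 + 5/100) = 1680 Ω.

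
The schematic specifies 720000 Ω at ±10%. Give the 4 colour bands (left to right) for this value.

720000 Ω = 72 × 10^4.
7 → violet
2 → red
Multiplier 10^4 → yellow.
±10% tolerance → silver.

violet, red, yellow, silver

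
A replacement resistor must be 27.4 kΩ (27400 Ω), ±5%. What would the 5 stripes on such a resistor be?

27400 Ω = 274 × 10^2.
2 → red
7 → violet
4 → yellow
Multiplier 10^2 → red.
±5% tolerance → gold.

red, violet, yellow, red, gold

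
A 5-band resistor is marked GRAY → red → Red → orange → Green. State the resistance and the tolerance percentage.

822000 Ω ±0.5%

Grey → 8 (first significant figure)
Red → 2 (second significant figure)
Red → 2 (third significant figure)
Orange → ×10^3 multiplier
Green → ±0.5% tolerance
822 × 1000 = 822000 Ω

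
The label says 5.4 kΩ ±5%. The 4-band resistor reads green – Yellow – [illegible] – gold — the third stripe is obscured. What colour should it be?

5400 Ω = 54 × 10^2.
The third band is the multiplier, 10^2, which is red.

red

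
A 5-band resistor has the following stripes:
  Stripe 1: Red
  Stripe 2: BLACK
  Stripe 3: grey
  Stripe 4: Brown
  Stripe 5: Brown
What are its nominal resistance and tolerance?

Red → 2 (first significant figure)
Black → 0 (second significant figure)
Grey → 8 (third significant figure)
Brown → ×10 multiplier
Brown → ±1% tolerance
208 × 10 = 2080 Ω

2080 Ω ±1%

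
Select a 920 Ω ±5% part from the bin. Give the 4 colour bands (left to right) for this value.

white, red, brown, gold

920 Ω = 92 × 10^1.
9 → white
2 → red
Multiplier 10^1 → brown.
±5% tolerance → gold.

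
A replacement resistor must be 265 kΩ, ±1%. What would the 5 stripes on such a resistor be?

265000 Ω = 265 × 10^3.
2 → red
6 → blue
5 → green
Multiplier 10^3 → orange.
±1% tolerance → brown.

red, blue, green, orange, brown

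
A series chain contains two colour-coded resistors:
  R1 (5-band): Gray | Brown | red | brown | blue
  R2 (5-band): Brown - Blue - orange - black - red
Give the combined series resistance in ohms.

R1: grey, brown, red → 812; brown ×10 → 8120 Ω.
R2: brown, blue, orange → 163; black ×1 → 163 Ω.
Series: 8120 + 163 = 8283 Ω.

8283 Ω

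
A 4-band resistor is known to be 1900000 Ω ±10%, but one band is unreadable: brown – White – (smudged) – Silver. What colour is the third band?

1900000 Ω = 19 × 10^5.
The third band is the multiplier, 10^5, which is green.

green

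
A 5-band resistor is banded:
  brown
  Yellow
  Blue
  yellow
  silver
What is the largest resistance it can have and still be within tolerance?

1606000 Ω

Brown → 1 (first significant figure)
Yellow → 4 (second significant figure)
Blue → 6 (third significant figure)
Yellow → ×10^4 multiplier
Silver → ±10% tolerance
146 × 10000 = 1460000 Ω
Largest = 1460000 × (1 + 10/100) = 1606000 Ω.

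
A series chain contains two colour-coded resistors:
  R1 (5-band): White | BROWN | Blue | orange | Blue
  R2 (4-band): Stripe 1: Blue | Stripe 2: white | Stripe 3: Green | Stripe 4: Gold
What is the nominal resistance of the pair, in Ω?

7816000 Ω

R1: white, brown, blue → 916; orange ×10^3 → 916000 Ω.
R2: blue, white → 69; green ×10^5 → 6900000 Ω.
Series: 916000 + 6900000 = 7816000 Ω.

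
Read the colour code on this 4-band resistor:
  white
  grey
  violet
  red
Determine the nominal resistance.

White → 9 (first significant figure)
Grey → 8 (second significant figure)
Violet → ×10^7 multiplier
98 × 10000000 = 980000000 Ω

980000000 Ω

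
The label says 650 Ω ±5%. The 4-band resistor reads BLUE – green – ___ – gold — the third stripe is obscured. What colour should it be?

brown

650 Ω = 65 × 10^1.
The third band is the multiplier, 10^1, which is brown.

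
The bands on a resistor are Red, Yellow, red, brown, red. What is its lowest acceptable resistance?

2371.6 Ω

Red → 2 (first significant figure)
Yellow → 4 (second significant figure)
Red → 2 (third significant figure)
Brown → ×10 multiplier
Red → ±2% tolerance
242 × 10 = 2420 Ω
Lowest = 2420 × (1 − 2/100) = 2371.6 Ω.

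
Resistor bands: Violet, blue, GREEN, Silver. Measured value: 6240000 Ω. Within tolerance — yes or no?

no

Violet → 7 (first significant figure)
Blue → 6 (second significant figure)
Green → ×10^5 multiplier
Silver → ±10% tolerance
76 × 100000 = 7600000 Ω
Allowed range: 6840000 Ω to 8360000 Ω.
6240000 Ω lies outside that range.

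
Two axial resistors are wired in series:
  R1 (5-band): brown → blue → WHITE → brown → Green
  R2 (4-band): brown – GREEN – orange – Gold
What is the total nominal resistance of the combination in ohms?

R1: brown, blue, white → 169; brown ×10 → 1690 Ω.
R2: brown, green → 15; orange ×10^3 → 15000 Ω.
Series: 1690 + 15000 = 16690 Ω.

16690 Ω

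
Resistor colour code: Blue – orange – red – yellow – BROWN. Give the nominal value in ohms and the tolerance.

6320000 Ω ±1%

Blue → 6 (first significant figure)
Orange → 3 (second significant figure)
Red → 2 (third significant figure)
Yellow → ×10^4 multiplier
Brown → ±1% tolerance
632 × 10000 = 6320000 Ω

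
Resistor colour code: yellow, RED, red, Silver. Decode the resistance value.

Yellow → 4 (first significant figure)
Red → 2 (second significant figure)
Red → ×10^2 multiplier
42 × 100 = 4200 Ω

4200 Ω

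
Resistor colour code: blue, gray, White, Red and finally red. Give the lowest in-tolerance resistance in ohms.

Blue → 6 (first significant figure)
Grey → 8 (second significant figure)
White → 9 (third significant figure)
Red → ×10^2 multiplier
Red → ±2% tolerance
689 × 100 = 68900 Ω
Lowest = 68900 × (1 − 2/100) = 67522 Ω.

67522 Ω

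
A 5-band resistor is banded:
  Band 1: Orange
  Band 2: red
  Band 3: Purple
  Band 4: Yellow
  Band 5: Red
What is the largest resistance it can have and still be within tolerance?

Orange → 3 (first significant figure)
Red → 2 (second significant figure)
Violet → 7 (third significant figure)
Yellow → ×10^4 multiplier
Red → ±2% tolerance
327 × 10000 = 3270000 Ω
Largest = 3270000 × (1 + 2/100) = 3335400 Ω.

3335400 Ω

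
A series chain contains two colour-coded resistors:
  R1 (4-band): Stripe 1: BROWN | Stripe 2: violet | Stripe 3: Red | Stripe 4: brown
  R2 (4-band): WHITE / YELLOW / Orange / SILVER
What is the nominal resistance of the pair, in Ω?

95700 Ω

R1: brown, violet → 17; red ×10^2 → 1700 Ω.
R2: white, yellow → 94; orange ×10^3 → 94000 Ω.
Series: 1700 + 94000 = 95700 Ω.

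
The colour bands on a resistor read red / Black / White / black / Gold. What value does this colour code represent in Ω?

209 Ω

Red → 2 (first significant figure)
Black → 0 (second significant figure)
White → 9 (third significant figure)
Black → ×1 multiplier
209 × 1 = 209 Ω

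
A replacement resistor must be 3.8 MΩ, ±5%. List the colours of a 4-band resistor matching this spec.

orange, grey, green, gold

3800000 Ω = 38 × 10^5.
3 → orange
8 → grey
Multiplier 10^5 → green.
±5% tolerance → gold.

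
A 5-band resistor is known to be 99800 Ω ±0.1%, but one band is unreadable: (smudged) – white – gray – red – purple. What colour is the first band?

white

99800 Ω = 998 × 10^2.
The first band gives digit 9 of the significand, and 9 is white.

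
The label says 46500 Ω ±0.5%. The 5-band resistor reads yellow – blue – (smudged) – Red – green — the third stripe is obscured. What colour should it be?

green

46500 Ω = 465 × 10^2.
The third band gives digit 5 of the significand, and 5 is green.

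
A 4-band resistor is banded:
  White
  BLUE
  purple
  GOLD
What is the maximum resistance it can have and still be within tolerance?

1008000000 Ω

White → 9 (first significant figure)
Blue → 6 (second significant figure)
Violet → ×10^7 multiplier
Gold → ±5% tolerance
96 × 10000000 = 960000000 Ω
Maximum = 960000000 × (1 + 5/100) = 1008000000 Ω.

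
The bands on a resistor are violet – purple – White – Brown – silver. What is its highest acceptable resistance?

Violet → 7 (first significant figure)
Violet → 7 (second significant figure)
White → 9 (third significant figure)
Brown → ×10 multiplier
Silver → ±10% tolerance
779 × 10 = 7790 Ω
Highest = 7790 × (1 + 10/100) = 8569 Ω.

8569 Ω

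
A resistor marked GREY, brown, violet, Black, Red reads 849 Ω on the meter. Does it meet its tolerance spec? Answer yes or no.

Grey → 8 (first significant figure)
Brown → 1 (second significant figure)
Violet → 7 (third significant figure)
Black → ×1 multiplier
Red → ±2% tolerance
817 × 1 = 817 Ω
Allowed range: 800.66 Ω to 833.34 Ω.
849 Ω lies outside that range.

no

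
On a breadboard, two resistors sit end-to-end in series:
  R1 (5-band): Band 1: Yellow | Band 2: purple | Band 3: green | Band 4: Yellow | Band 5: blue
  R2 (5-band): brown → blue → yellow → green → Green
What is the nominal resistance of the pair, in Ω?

R1: yellow, violet, green → 475; yellow ×10^4 → 4750000 Ω.
R2: brown, blue, yellow → 164; green ×10^5 → 16400000 Ω.
Series: 4750000 + 16400000 = 21150000 Ω.

21150000 Ω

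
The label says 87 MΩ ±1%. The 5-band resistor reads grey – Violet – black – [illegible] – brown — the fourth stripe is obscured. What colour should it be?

87000000 Ω = 870 × 10^5.
The fourth band is the multiplier, 10^5, which is green.

green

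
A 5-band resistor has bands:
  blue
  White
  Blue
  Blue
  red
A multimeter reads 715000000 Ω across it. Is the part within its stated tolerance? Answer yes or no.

no

Blue → 6 (first significant figure)
White → 9 (second significant figure)
Blue → 6 (third significant figure)
Blue → ×10^6 multiplier
Red → ±2% tolerance
696 × 1000000 = 696000000 Ω
Allowed range: 682080000 Ω to 709920000 Ω.
715000000 Ω lies outside that range.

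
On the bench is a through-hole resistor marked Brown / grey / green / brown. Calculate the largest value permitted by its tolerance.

Brown → 1 (first significant figure)
Grey → 8 (second significant figure)
Green → ×10^5 multiplier
Brown → ±1% tolerance
18 × 100000 = 1800000 Ω
Largest = 1800000 × (1 + 1/100) = 1818000 Ω.

1818000 Ω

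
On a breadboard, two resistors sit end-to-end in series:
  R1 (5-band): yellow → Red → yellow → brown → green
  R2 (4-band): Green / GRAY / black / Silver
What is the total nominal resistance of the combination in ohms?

4298 Ω

R1: yellow, red, yellow → 424; brown ×10 → 4240 Ω.
R2: green, grey → 58; black ×1 → 58 Ω.
Series: 4240 + 58 = 4298 Ω.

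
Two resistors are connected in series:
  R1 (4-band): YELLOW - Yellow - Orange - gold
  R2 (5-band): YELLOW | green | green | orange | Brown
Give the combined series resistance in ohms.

499000 Ω

R1: yellow, yellow → 44; orange ×10^3 → 44000 Ω.
R2: yellow, green, green → 455; orange ×10^3 → 455000 Ω.
Series: 44000 + 455000 = 499000 Ω.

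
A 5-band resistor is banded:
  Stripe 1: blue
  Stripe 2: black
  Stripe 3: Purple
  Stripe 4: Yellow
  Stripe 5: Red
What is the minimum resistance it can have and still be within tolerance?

Blue → 6 (first significant figure)
Black → 0 (second significant figure)
Violet → 7 (third significant figure)
Yellow → ×10^4 multiplier
Red → ±2% tolerance
607 × 10000 = 6070000 Ω
Minimum = 6070000 × (1 − 2/100) = 5948600 Ω.

5948600 Ω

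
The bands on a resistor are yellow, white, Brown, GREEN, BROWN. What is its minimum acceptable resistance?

Yellow → 4 (first significant figure)
White → 9 (second significant figure)
Brown → 1 (third significant figure)
Green → ×10^5 multiplier
Brown → ±1% tolerance
491 × 100000 = 49100000 Ω
Minimum = 49100000 × (1 − 1/100) = 48609000 Ω.

48609000 Ω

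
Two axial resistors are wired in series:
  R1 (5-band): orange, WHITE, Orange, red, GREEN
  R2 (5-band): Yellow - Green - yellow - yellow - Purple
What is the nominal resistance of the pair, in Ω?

4579300 Ω

R1: orange, white, orange → 393; red ×10^2 → 39300 Ω.
R2: yellow, green, yellow → 454; yellow ×10^4 → 4540000 Ω.
Series: 39300 + 4540000 = 4579300 Ω.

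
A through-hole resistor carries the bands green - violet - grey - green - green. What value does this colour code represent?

57800000 Ω

Green → 5 (first significant figure)
Violet → 7 (second significant figure)
Grey → 8 (third significant figure)
Green → ×10^5 multiplier
578 × 100000 = 57800000 Ω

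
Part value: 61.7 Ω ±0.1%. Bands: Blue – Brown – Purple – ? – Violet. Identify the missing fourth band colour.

61.7 Ω = 617 × 10^-1.
The fourth band is the multiplier, 10^-1, which is gold.

gold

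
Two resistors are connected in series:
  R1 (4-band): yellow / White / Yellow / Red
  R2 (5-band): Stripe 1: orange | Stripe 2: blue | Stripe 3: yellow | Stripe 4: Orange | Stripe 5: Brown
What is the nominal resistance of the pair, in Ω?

854000 Ω

R1: yellow, white → 49; yellow ×10^4 → 490000 Ω.
R2: orange, blue, yellow → 364; orange ×10^3 → 364000 Ω.
Series: 490000 + 364000 = 854000 Ω.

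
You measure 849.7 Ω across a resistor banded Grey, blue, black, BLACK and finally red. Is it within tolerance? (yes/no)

Grey → 8 (first significant figure)
Blue → 6 (second significant figure)
Black → 0 (third significant figure)
Black → ×1 multiplier
Red → ±2% tolerance
860 × 1 = 860 Ω
Allowed range: 842.8 Ω to 877.2 Ω.
849.7 Ω lies inside that range.

yes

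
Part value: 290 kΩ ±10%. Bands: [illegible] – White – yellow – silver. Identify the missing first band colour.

290000 Ω = 29 × 10^4.
The first band gives digit 2 of the significand, and 2 is red.

red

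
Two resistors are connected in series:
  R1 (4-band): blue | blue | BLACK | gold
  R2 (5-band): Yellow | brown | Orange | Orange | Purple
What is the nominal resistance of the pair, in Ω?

413066 Ω

R1: blue, blue → 66; black ×1 → 66 Ω.
R2: yellow, brown, orange → 413; orange ×10^3 → 413000 Ω.
Series: 66 + 413000 = 413066 Ω.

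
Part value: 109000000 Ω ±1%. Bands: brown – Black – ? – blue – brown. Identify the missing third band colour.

white

109000000 Ω = 109 × 10^6.
The third band gives digit 9 of the significand, and 9 is white.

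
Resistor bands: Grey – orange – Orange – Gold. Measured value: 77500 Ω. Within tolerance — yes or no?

no

Grey → 8 (first significant figure)
Orange → 3 (second significant figure)
Orange → ×10^3 multiplier
Gold → ±5% tolerance
83 × 1000 = 83000 Ω
Allowed range: 78850 Ω to 87150 Ω.
77500 Ω lies outside that range.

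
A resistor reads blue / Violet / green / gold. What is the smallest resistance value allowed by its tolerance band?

Blue → 6 (first significant figure)
Violet → 7 (second significant figure)
Green → ×10^5 multiplier
Gold → ±5% tolerance
67 × 100000 = 6700000 Ω
Smallest = 6700000 × (1 − 5/100) = 6365000 Ω.

6365000 Ω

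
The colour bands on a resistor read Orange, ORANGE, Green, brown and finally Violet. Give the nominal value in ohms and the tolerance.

Orange → 3 (first significant figure)
Orange → 3 (second significant figure)
Green → 5 (third significant figure)
Brown → ×10 multiplier
Violet → ±0.1% tolerance
335 × 10 = 3350 Ω

3350 Ω ±0.1%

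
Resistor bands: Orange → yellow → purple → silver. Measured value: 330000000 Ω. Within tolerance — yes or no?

Orange → 3 (first significant figure)
Yellow → 4 (second significant figure)
Violet → ×10^7 multiplier
Silver → ±10% tolerance
34 × 10000000 = 340000000 Ω
Allowed range: 306000000 Ω to 374000000 Ω.
330000000 Ω lies inside that range.

yes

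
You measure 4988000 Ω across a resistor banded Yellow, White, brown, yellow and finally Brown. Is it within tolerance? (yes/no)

Yellow → 4 (first significant figure)
White → 9 (second significant figure)
Brown → 1 (third significant figure)
Yellow → ×10^4 multiplier
Brown → ±1% tolerance
491 × 10000 = 4910000 Ω
Allowed range: 4860900 Ω to 4959100 Ω.
4988000 Ω lies outside that range.

no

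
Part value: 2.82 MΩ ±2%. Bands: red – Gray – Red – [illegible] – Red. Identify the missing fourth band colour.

2820000 Ω = 282 × 10^4.
The fourth band is the multiplier, 10^4, which is yellow.

yellow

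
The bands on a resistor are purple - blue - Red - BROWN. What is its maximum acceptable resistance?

Violet → 7 (first significant figure)
Blue → 6 (second significant figure)
Red → ×10^2 multiplier
Brown → ±1% tolerance
76 × 100 = 7600 Ω
Maximum = 7600 × (1 + 1/100) = 7676 Ω.

7676 Ω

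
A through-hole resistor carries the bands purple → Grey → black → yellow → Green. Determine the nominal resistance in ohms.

Violet → 7 (first significant figure)
Grey → 8 (second significant figure)
Black → 0 (third significant figure)
Yellow → ×10^4 multiplier
780 × 10000 = 7800000 Ω

7800000 Ω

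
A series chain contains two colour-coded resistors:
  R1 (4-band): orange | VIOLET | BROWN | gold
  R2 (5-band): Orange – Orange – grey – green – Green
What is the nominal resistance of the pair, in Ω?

33800370 Ω

R1: orange, violet → 37; brown ×10 → 370 Ω.
R2: orange, orange, grey → 338; green ×10^5 → 33800000 Ω.
Series: 370 + 33800000 = 33800370 Ω.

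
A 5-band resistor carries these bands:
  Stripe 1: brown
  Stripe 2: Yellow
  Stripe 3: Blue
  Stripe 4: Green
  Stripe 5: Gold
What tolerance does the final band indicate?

±5%

The last band, gold, is the tolerance band.
Gold corresponds to ±5%.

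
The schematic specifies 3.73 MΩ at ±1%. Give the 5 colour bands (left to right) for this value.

3730000 Ω = 373 × 10^4.
3 → orange
7 → violet
3 → orange
Multiplier 10^4 → yellow.
±1% tolerance → brown.

orange, violet, orange, yellow, brown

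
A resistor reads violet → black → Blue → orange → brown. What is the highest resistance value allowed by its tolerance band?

Violet → 7 (first significant figure)
Black → 0 (second significant figure)
Blue → 6 (third significant figure)
Orange → ×10^3 multiplier
Brown → ±1% tolerance
706 × 1000 = 706000 Ω
Highest = 706000 × (1 + 1/100) = 713060 Ω.

713060 Ω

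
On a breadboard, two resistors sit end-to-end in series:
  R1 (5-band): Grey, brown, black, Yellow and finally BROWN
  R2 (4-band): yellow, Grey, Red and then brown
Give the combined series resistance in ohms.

R1: grey, brown, black → 810; yellow ×10^4 → 8100000 Ω.
R2: yellow, grey → 48; red ×10^2 → 4800 Ω.
Series: 8100000 + 4800 = 8104800 Ω.

8104800 Ω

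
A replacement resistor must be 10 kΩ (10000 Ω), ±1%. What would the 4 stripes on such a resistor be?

10000 Ω = 10 × 10^3.
1 → brown
0 → black
Multiplier 10^3 → orange.
±1% tolerance → brown.

brown, black, orange, brown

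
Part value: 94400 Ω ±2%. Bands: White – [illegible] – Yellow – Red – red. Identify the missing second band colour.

94400 Ω = 944 × 10^2.
The second band gives digit 4 of the significand, and 4 is yellow.

yellow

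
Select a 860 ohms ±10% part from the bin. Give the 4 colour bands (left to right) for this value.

grey, blue, brown, silver

860 Ω = 86 × 10^1.
8 → grey
6 → blue
Multiplier 10^1 → brown.
±10% tolerance → silver.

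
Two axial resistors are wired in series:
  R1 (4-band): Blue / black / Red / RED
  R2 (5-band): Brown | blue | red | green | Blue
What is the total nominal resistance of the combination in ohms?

16206000 Ω

R1: blue, black → 60; red ×10^2 → 6000 Ω.
R2: brown, blue, red → 162; green ×10^5 → 16200000 Ω.
Series: 6000 + 16200000 = 16206000 Ω.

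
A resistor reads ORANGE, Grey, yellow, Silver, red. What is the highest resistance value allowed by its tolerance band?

Orange → 3 (first significant figure)
Grey → 8 (second significant figure)
Yellow → 4 (third significant figure)
Silver → ×0.01 multiplier
Red → ±2% tolerance
384 × 0.01 = 3.84 Ω
Highest = 3.84 × (1 + 2/100) = 3.9168 Ω.

3.9168 Ω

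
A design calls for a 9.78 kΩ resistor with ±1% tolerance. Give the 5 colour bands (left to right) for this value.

white, violet, grey, brown, brown

9780 Ω = 978 × 10^1.
9 → white
7 → violet
8 → grey
Multiplier 10^1 → brown.
±1% tolerance → brown.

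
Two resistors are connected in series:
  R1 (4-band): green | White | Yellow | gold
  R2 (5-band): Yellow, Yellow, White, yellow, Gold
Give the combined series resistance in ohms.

5080000 Ω

R1: green, white → 59; yellow ×10^4 → 590000 Ω.
R2: yellow, yellow, white → 449; yellow ×10^4 → 4490000 Ω.
Series: 590000 + 4490000 = 5080000 Ω.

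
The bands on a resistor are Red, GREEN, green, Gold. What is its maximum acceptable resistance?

2625000 Ω

Red → 2 (first significant figure)
Green → 5 (second significant figure)
Green → ×10^5 multiplier
Gold → ±5% tolerance
25 × 100000 = 2500000 Ω
Maximum = 2500000 × (1 + 5/100) = 2625000 Ω.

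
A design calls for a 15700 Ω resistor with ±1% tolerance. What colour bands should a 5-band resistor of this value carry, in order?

brown, green, violet, red, brown

15700 Ω = 157 × 10^2.
1 → brown
5 → green
7 → violet
Multiplier 10^2 → red.
±1% tolerance → brown.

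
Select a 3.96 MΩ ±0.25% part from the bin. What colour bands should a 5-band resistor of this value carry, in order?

3960000 Ω = 396 × 10^4.
3 → orange
9 → white
6 → blue
Multiplier 10^4 → yellow.
±0.25% tolerance → blue.

orange, white, blue, yellow, blue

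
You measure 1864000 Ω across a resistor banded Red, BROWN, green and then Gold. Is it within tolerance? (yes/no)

Red → 2 (first significant figure)
Brown → 1 (second significant figure)
Green → ×10^5 multiplier
Gold → ±5% tolerance
21 × 100000 = 2100000 Ω
Allowed range: 1995000 Ω to 2205000 Ω.
1864000 Ω lies outside that range.

no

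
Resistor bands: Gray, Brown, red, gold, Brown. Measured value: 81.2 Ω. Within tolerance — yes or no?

yes

Grey → 8 (first significant figure)
Brown → 1 (second significant figure)
Red → 2 (third significant figure)
Gold → ×0.1 multiplier
Brown → ±1% tolerance
812 × 0.1 = 81.2 Ω
Allowed range: 80.388 Ω to 82.012 Ω.
81.2 Ω lies inside that range.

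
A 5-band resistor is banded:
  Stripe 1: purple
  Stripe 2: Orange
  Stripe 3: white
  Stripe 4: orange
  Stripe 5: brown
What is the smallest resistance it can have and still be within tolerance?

Violet → 7 (first significant figure)
Orange → 3 (second significant figure)
White → 9 (third significant figure)
Orange → ×10^3 multiplier
Brown → ±1% tolerance
739 × 1000 = 739000 Ω
Smallest = 739000 × (1 − 1/100) = 731610 Ω.

731610 Ω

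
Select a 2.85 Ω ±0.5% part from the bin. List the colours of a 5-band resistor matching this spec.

2.85 Ω = 285 × 10^-2.
2 → red
8 → grey
5 → green
Multiplier 10^-2 → silver.
±0.5% tolerance → green.

red, grey, green, silver, green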